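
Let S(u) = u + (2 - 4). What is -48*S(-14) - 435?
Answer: 333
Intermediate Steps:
S(u) = -2 + u (S(u) = u - 2 = -2 + u)
-48*S(-14) - 435 = -48*(-2 - 14) - 435 = -48*(-16) - 435 = 768 - 435 = 333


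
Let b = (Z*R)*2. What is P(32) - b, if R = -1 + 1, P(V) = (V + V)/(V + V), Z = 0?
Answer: 1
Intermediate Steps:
P(V) = 1 (P(V) = (2*V)/((2*V)) = (2*V)*(1/(2*V)) = 1)
R = 0
b = 0 (b = (0*0)*2 = 0*2 = 0)
P(32) - b = 1 - 1*0 = 1 + 0 = 1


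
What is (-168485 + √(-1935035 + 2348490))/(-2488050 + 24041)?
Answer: 168485/2464009 - √413455/2464009 ≈ 0.068117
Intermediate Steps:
(-168485 + √(-1935035 + 2348490))/(-2488050 + 24041) = (-168485 + √413455)/(-2464009) = (-168485 + √413455)*(-1/2464009) = 168485/2464009 - √413455/2464009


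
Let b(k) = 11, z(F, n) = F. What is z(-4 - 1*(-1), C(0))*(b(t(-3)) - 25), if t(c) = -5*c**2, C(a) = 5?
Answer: 42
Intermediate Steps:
z(-4 - 1*(-1), C(0))*(b(t(-3)) - 25) = (-4 - 1*(-1))*(11 - 25) = (-4 + 1)*(-14) = -3*(-14) = 42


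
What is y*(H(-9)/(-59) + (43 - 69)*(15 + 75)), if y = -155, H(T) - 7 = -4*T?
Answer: 21405965/59 ≈ 3.6281e+5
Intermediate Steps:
H(T) = 7 - 4*T
y*(H(-9)/(-59) + (43 - 69)*(15 + 75)) = -155*((7 - 4*(-9))/(-59) + (43 - 69)*(15 + 75)) = -155*((7 + 36)*(-1/59) - 26*90) = -155*(43*(-1/59) - 2340) = -155*(-43/59 - 2340) = -155*(-138103/59) = 21405965/59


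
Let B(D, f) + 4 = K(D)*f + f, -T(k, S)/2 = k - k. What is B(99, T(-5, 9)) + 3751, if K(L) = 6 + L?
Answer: 3747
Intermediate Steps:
T(k, S) = 0 (T(k, S) = -2*(k - k) = -2*0 = 0)
B(D, f) = -4 + f + f*(6 + D) (B(D, f) = -4 + ((6 + D)*f + f) = -4 + (f*(6 + D) + f) = -4 + (f + f*(6 + D)) = -4 + f + f*(6 + D))
B(99, T(-5, 9)) + 3751 = (-4 + 0 + 0*(6 + 99)) + 3751 = (-4 + 0 + 0*105) + 3751 = (-4 + 0 + 0) + 3751 = -4 + 3751 = 3747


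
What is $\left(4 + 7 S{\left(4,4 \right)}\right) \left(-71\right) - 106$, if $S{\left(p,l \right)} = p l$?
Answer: $-8342$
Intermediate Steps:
$S{\left(p,l \right)} = l p$
$\left(4 + 7 S{\left(4,4 \right)}\right) \left(-71\right) - 106 = \left(4 + 7 \cdot 4 \cdot 4\right) \left(-71\right) - 106 = \left(4 + 7 \cdot 16\right) \left(-71\right) - 106 = \left(4 + 112\right) \left(-71\right) - 106 = 116 \left(-71\right) - 106 = -8236 - 106 = -8342$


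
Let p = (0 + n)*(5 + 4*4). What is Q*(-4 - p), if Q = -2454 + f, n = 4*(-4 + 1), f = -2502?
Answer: -1229088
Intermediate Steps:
n = -12 (n = 4*(-3) = -12)
Q = -4956 (Q = -2454 - 2502 = -4956)
p = -252 (p = (0 - 12)*(5 + 4*4) = -12*(5 + 16) = -12*21 = -252)
Q*(-4 - p) = -4956*(-4 - 1*(-252)) = -4956*(-4 + 252) = -4956*248 = -1229088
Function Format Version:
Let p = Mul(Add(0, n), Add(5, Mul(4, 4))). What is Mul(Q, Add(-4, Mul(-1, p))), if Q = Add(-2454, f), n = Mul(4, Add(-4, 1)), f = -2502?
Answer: -1229088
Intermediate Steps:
n = -12 (n = Mul(4, -3) = -12)
Q = -4956 (Q = Add(-2454, -2502) = -4956)
p = -252 (p = Mul(Add(0, -12), Add(5, Mul(4, 4))) = Mul(-12, Add(5, 16)) = Mul(-12, 21) = -252)
Mul(Q, Add(-4, Mul(-1, p))) = Mul(-4956, Add(-4, Mul(-1, -252))) = Mul(-4956, Add(-4, 252)) = Mul(-4956, 248) = -1229088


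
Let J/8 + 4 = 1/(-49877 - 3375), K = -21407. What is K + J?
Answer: -285417409/13313 ≈ -21439.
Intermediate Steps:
J = -426018/13313 (J = -32 + 8/(-49877 - 3375) = -32 + 8/(-53252) = -32 + 8*(-1/53252) = -32 - 2/13313 = -426018/13313 ≈ -32.000)
K + J = -21407 - 426018/13313 = -285417409/13313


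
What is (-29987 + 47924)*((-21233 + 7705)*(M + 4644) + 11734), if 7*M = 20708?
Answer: -12911481473670/7 ≈ -1.8445e+12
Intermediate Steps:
M = 20708/7 (M = (⅐)*20708 = 20708/7 ≈ 2958.3)
(-29987 + 47924)*((-21233 + 7705)*(M + 4644) + 11734) = (-29987 + 47924)*((-21233 + 7705)*(20708/7 + 4644) + 11734) = 17937*(-13528*53216/7 + 11734) = 17937*(-719906048/7 + 11734) = 17937*(-719823910/7) = -12911481473670/7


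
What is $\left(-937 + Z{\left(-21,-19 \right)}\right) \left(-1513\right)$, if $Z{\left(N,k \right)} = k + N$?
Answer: $1478201$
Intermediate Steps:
$Z{\left(N,k \right)} = N + k$
$\left(-937 + Z{\left(-21,-19 \right)}\right) \left(-1513\right) = \left(-937 - 40\right) \left(-1513\right) = \left(-977\right) \left(-1513\right) = 1478201$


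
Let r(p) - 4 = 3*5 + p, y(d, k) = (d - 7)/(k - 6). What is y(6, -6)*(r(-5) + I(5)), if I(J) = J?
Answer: 19/12 ≈ 1.5833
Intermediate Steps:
y(d, k) = (-7 + d)/(-6 + k)
r(p) = 19 + p (r(p) = 4 + (3*5 + p) = 4 + (15 + p) = 19 + p)
y(6, -6)*(r(-5) + I(5)) = ((-7 + 6)/(-6 - 6))*((19 - 5) + 5) = (-1/(-12))*(14 + 5) = -1/12*(-1)*19 = (1/12)*19 = 19/12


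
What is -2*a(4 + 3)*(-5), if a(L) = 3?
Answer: 30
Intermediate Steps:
-2*a(4 + 3)*(-5) = -2*3*(-5) = -6*(-5) = 30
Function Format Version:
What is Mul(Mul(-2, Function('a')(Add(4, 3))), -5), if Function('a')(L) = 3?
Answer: 30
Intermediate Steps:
Mul(Mul(-2, Function('a')(Add(4, 3))), -5) = Mul(Mul(-2, 3), -5) = Mul(-6, -5) = 30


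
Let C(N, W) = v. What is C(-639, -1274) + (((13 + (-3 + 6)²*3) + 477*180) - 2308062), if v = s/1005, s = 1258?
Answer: -2233271552/1005 ≈ -2.2222e+6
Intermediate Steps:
v = 1258/1005 ≈ 1.2517
C(N, W) = 1258/1005
C(-639, -1274) + (((13 + (-3 + 6)²*3) + 477*180) - 2308062) = 1258/1005 + (((13 + (-3 + 6)²*3) + 477*180) - 2308062) = 1258/1005 + (((13 + 3²*3) + 85860) - 2308062) = 1258/1005 + (((13 + 9*3) + 85860) - 2308062) = 1258/1005 + (((13 + 27) + 85860) - 2308062) = 1258/1005 + ((40 + 85860) - 2308062) = 1258/1005 + (85900 - 2308062) = 1258/1005 - 2222162 = -2233271552/1005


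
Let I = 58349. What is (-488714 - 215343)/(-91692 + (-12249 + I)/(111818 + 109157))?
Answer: 6223159823/810463744 ≈ 7.6785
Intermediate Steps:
(-488714 - 215343)/(-91692 + (-12249 + I)/(111818 + 109157)) = (-488714 - 215343)/(-91692 + (-12249 + 58349)/(111818 + 109157)) = -704057/(-91692 + 46100/220975) = -704057/(-91692 + 46100*(1/220975)) = -704057/(-91692 + 1844/8839) = -704057/(-810463744/8839) = -704057*(-8839/810463744) = 6223159823/810463744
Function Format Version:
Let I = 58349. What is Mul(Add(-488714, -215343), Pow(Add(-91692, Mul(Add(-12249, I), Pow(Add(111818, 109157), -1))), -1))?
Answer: Rational(6223159823, 810463744) ≈ 7.6785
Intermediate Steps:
Mul(Add(-488714, -215343), Pow(Add(-91692, Mul(Add(-12249, I), Pow(Add(111818, 109157), -1))), -1)) = Mul(Add(-488714, -215343), Pow(Add(-91692, Mul(Add(-12249, 58349), Pow(Add(111818, 109157), -1))), -1)) = Mul(-704057, Pow(Add(-91692, Mul(46100, Pow(220975, -1))), -1)) = Mul(-704057, Pow(Add(-91692, Mul(46100, Rational(1, 220975))), -1)) = Mul(-704057, Pow(Add(-91692, Rational(1844, 8839)), -1)) = Mul(-704057, Pow(Rational(-810463744, 8839), -1)) = Mul(-704057, Rational(-8839, 810463744)) = Rational(6223159823, 810463744)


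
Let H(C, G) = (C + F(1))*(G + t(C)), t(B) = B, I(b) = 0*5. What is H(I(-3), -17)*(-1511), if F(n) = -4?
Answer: -102748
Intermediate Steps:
I(b) = 0
H(C, G) = (-4 + C)*(C + G) (H(C, G) = (C - 4)*(G + C) = (-4 + C)*(C + G))
H(I(-3), -17)*(-1511) = (0² - 4*0 - 4*(-17) + 0*(-17))*(-1511) = (0 + 0 + 68 + 0)*(-1511) = 68*(-1511) = -102748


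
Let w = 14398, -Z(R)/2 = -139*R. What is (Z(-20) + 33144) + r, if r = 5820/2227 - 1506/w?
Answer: 442271681281/16032173 ≈ 27587.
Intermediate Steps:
Z(R) = 278*R (Z(R) = -(-278)*R = 278*R)
r = 40221249/16032173 (r = 5820/2227 - 1506/14398 = 5820*(1/2227) - 1506*1/14398 = 5820/2227 - 753/7199 = 40221249/16032173 ≈ 2.5088)
(Z(-20) + 33144) + r = (278*(-20) + 33144) + 40221249/16032173 = (-5560 + 33144) + 40221249/16032173 = 27584 + 40221249/16032173 = 442271681281/16032173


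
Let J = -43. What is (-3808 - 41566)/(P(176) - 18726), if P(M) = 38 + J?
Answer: 45374/18731 ≈ 2.4224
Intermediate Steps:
P(M) = -5 (P(M) = 38 - 43 = -5)
(-3808 - 41566)/(P(176) - 18726) = (-3808 - 41566)/(-5 - 18726) = -45374/(-18731) = -45374*(-1/18731) = 45374/18731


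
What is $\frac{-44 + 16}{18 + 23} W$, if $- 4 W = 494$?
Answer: $\frac{3458}{41} \approx 84.341$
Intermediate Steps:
$W = - \frac{247}{2}$ ($W = \left(- \frac{1}{4}\right) 494 = - \frac{247}{2} \approx -123.5$)
$\frac{-44 + 16}{18 + 23} W = \frac{-44 + 16}{18 + 23} \left(- \frac{247}{2}\right) = - \frac{28}{41} \left(- \frac{247}{2}\right) = \left(-28\right) \frac{1}{41} \left(- \frac{247}{2}\right) = \left(- \frac{28}{41}\right) \left(- \frac{247}{2}\right) = \frac{3458}{41}$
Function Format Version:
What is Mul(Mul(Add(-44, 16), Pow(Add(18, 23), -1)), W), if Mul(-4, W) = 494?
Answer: Rational(3458, 41) ≈ 84.341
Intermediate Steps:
W = Rational(-247, 2) (W = Mul(Rational(-1, 4), 494) = Rational(-247, 2) ≈ -123.50)
Mul(Mul(Add(-44, 16), Pow(Add(18, 23), -1)), W) = Mul(Mul(Add(-44, 16), Pow(Add(18, 23), -1)), Rational(-247, 2)) = Mul(Mul(-28, Pow(41, -1)), Rational(-247, 2)) = Mul(Mul(-28, Rational(1, 41)), Rational(-247, 2)) = Mul(Rational(-28, 41), Rational(-247, 2)) = Rational(3458, 41)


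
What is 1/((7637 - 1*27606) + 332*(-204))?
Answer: -1/87697 ≈ -1.1403e-5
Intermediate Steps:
1/((7637 - 1*27606) + 332*(-204)) = 1/((7637 - 27606) - 67728) = 1/(-19969 - 67728) = 1/(-87697) = -1/87697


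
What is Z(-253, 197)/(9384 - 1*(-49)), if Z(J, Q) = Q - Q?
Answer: 0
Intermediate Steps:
Z(J, Q) = 0
Z(-253, 197)/(9384 - 1*(-49)) = 0/(9384 - 1*(-49)) = 0/(9384 + 49) = 0/9433 = 0*(1/9433) = 0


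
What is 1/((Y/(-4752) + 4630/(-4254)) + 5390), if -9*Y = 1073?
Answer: 30322512/163406097797 ≈ 0.00018557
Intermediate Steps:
Y = -1073/9 (Y = -⅑*1073 = -1073/9 ≈ -119.22)
1/((Y/(-4752) + 4630/(-4254)) + 5390) = 1/((-1073/9/(-4752) + 4630/(-4254)) + 5390) = 1/((-1073/9*(-1/4752) + 4630*(-1/4254)) + 5390) = 1/((1073/42768 - 2315/2127) + 5390) = 1/(-32241883/30322512 + 5390) = 1/(163406097797/30322512) = 30322512/163406097797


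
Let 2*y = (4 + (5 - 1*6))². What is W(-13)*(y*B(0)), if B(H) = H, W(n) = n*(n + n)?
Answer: 0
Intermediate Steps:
W(n) = 2*n² (W(n) = n*(2*n) = 2*n²)
y = 9/2 (y = (4 + (5 - 1*6))²/2 = (4 + (5 - 6))²/2 = (4 - 1)²/2 = (½)*3² = (½)*9 = 9/2 ≈ 4.5000)
W(-13)*(y*B(0)) = (2*(-13)²)*((9/2)*0) = (2*169)*0 = 338*0 = 0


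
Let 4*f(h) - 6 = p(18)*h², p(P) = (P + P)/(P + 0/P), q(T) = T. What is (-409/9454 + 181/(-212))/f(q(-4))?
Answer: -898941/9520178 ≈ -0.094425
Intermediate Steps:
p(P) = 2 (p(P) = (2*P)/(P + 0) = (2*P)/P = 2)
f(h) = 3/2 + h²/2 (f(h) = 3/2 + (2*h²)/4 = 3/2 + h²/2)
(-409/9454 + 181/(-212))/f(q(-4)) = (-409/9454 + 181/(-212))/(3/2 + (½)*(-4)²) = (-409*1/9454 + 181*(-1/212))/(3/2 + (½)*16) = (-409/9454 - 181/212)/(3/2 + 8) = -898941/(1002124*19/2) = -898941/1002124*2/19 = -898941/9520178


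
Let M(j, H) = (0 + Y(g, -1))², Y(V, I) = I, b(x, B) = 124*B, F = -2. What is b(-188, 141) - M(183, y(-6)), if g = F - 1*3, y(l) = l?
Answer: 17483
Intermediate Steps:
g = -5 (g = -2 - 1*3 = -2 - 3 = -5)
M(j, H) = 1 (M(j, H) = (0 - 1)² = (-1)² = 1)
b(-188, 141) - M(183, y(-6)) = 124*141 - 1*1 = 17484 - 1 = 17483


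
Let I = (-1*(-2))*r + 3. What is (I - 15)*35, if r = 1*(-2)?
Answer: -560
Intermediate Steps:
r = -2
I = -1 (I = -1*(-2)*(-2) + 3 = 2*(-2) + 3 = -4 + 3 = -1)
(I - 15)*35 = (-1 - 15)*35 = -16*35 = -560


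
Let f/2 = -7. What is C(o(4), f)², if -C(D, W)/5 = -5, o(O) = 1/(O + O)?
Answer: 625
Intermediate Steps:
f = -14 (f = 2*(-7) = -14)
o(O) = 1/(2*O)
C(D, W) = 25 (C(D, W) = -5*(-5) = 25)
C(o(4), f)² = 25² = 625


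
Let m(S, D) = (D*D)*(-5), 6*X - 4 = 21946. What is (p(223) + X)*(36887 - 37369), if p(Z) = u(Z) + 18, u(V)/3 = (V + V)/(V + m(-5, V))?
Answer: -2960995408/1671 ≈ -1.7720e+6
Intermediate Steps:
X = 10975/3 (X = ⅔ + (⅙)*21946 = ⅔ + 10973/3 = 10975/3 ≈ 3658.3)
m(S, D) = -5*D² (m(S, D) = D²*(-5) = -5*D²)
u(V) = 6*V/(V - 5*V²) (u(V) = 3*((V + V)/(V - 5*V²)) = 3*((2*V)/(V - 5*V²)) = 3*(2*V/(V - 5*V²)) = 6*V/(V - 5*V²))
p(Z) = 18 - 6/(-1 + 5*Z) (p(Z) = -6/(-1 + 5*Z) + 18 = 18 - 6/(-1 + 5*Z))
(p(223) + X)*(36887 - 37369) = (6*(-4 + 15*223)/(-1 + 5*223) + 10975/3)*(36887 - 37369) = (6*(-4 + 3345)/(-1 + 1115) + 10975/3)*(-482) = (6*3341/1114 + 10975/3)*(-482) = (6*(1/1114)*3341 + 10975/3)*(-482) = (10023/557 + 10975/3)*(-482) = (6143144/1671)*(-482) = -2960995408/1671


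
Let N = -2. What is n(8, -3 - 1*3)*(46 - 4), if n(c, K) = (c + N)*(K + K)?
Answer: -3024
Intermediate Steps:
n(c, K) = 2*K*(-2 + c) (n(c, K) = (c - 2)*(K + K) = (-2 + c)*(2*K) = 2*K*(-2 + c))
n(8, -3 - 1*3)*(46 - 4) = (2*(-3 - 1*3)*(-2 + 8))*(46 - 4) = (2*(-3 - 3)*6)*42 = (2*(-6)*6)*42 = -72*42 = -3024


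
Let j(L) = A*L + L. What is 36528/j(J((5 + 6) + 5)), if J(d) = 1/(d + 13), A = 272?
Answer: 353104/91 ≈ 3880.3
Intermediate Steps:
J(d) = 1/(13 + d)
j(L) = 273*L (j(L) = 272*L + L = 273*L)
36528/j(J((5 + 6) + 5)) = 36528/((273/(13 + ((5 + 6) + 5)))) = 36528/((273/(13 + (11 + 5)))) = 36528/((273/(13 + 16))) = 36528/((273/29)) = 36528/((273*(1/29))) = 36528/(273/29) = 36528*(29/273) = 353104/91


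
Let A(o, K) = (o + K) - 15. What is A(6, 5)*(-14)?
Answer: 56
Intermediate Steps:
A(o, K) = -15 + K + o (A(o, K) = (K + o) - 15 = -15 + K + o)
A(6, 5)*(-14) = (-15 + 5 + 6)*(-14) = -4*(-14) = 56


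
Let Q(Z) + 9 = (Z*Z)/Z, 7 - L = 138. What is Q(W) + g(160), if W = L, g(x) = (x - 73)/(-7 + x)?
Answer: -7111/51 ≈ -139.43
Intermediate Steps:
L = -131 (L = 7 - 1*138 = 7 - 138 = -131)
g(x) = (-73 + x)/(-7 + x)
W = -131
Q(Z) = -9 + Z (Q(Z) = -9 + (Z*Z)/Z = -9 + Z²/Z = -9 + Z)
Q(W) + g(160) = (-9 - 131) + (-73 + 160)/(-7 + 160) = -140 + 87/153 = -140 + (1/153)*87 = -140 + 29/51 = -7111/51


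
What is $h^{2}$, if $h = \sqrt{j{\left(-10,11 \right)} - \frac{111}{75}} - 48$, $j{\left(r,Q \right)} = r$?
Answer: $\frac{\left(240 - i \sqrt{287}\right)^{2}}{25} \approx 2292.5 - 325.27 i$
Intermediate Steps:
$h = -48 + \frac{i \sqrt{287}}{5}$ ($h = \sqrt{-10 - \frac{111}{75}} - 48 = \sqrt{-10 - 111 \cdot \frac{1}{75}} - 48 = \sqrt{-10 - \frac{37}{25}} - 48 = \sqrt{- \frac{287}{25}} - 48 = \frac{i \sqrt{287}}{5} - 48 = -48 + \frac{i \sqrt{287}}{5} \approx -48.0 + 3.3882 i$)
$h^{2} = \left(-48 + \frac{i \sqrt{287}}{5}\right)^{2}$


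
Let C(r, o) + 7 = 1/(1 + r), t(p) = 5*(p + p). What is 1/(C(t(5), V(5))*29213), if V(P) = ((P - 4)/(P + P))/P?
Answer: -51/10399828 ≈ -4.9039e-6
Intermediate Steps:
V(P) = (-4 + P)/(2*P²) (V(P) = ((-4 + P)/((2*P)))/P = ((-4 + P)*(1/(2*P)))/P = ((-4 + P)/(2*P))/P = (-4 + P)/(2*P²))
t(p) = 10*p (t(p) = 5*(2*p) = 10*p)
C(r, o) = -7 + 1/(1 + r)
1/(C(t(5), V(5))*29213) = 1/(((-6 - 70*5)/(1 + 10*5))*29213) = 1/(((-6 - 7*50)/(1 + 50))*29213) = 1/(((-6 - 350)/51)*29213) = 1/(((1/51)*(-356))*29213) = 1/(-356/51*29213) = 1/(-10399828/51) = -51/10399828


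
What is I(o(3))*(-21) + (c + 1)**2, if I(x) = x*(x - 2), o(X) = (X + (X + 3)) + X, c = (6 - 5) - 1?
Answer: -2519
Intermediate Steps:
c = 0 (c = 1 - 1 = 0)
o(X) = 3 + 3*X (o(X) = (X + (3 + X)) + X = (3 + 2*X) + X = 3 + 3*X)
I(x) = x*(-2 + x)
I(o(3))*(-21) + (c + 1)**2 = ((3 + 3*3)*(-2 + (3 + 3*3)))*(-21) + (0 + 1)**2 = ((3 + 9)*(-2 + (3 + 9)))*(-21) + 1**2 = (12*(-2 + 12))*(-21) + 1 = (12*10)*(-21) + 1 = 120*(-21) + 1 = -2520 + 1 = -2519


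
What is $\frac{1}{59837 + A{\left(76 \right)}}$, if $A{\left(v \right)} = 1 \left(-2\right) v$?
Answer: $\frac{1}{59685} \approx 1.6755 \cdot 10^{-5}$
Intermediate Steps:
$A{\left(v \right)} = - 2 v$
$\frac{1}{59837 + A{\left(76 \right)}} = \frac{1}{59837 - 152} = \frac{1}{59685}$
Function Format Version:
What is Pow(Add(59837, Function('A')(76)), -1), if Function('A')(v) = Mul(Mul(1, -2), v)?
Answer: Rational(1, 59685) ≈ 1.6755e-5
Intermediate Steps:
Function('A')(v) = Mul(-2, v)
Pow(Add(59837, Function('A')(76)), -1) = Pow(Add(59837, Mul(-2, 76)), -1) = Pow(Add(59837, -152), -1) = Pow(59685, -1) = Rational(1, 59685)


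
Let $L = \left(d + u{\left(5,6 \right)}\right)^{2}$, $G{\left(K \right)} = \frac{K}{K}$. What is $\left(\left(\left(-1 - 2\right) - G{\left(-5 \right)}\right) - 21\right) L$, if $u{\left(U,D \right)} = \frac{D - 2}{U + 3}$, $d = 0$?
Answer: $- \frac{25}{4} \approx -6.25$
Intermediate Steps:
$u{\left(U,D \right)} = \frac{-2 + D}{3 + U}$
$G{\left(K \right)} = 1$
$L = \frac{1}{4}$ ($L = \left(0 + \frac{-2 + 6}{3 + 5}\right)^{2} = \left(0 + \frac{1}{8} \cdot 4\right)^{2} = \left(0 + \frac{1}{2}\right)^{2} = \left(\frac{1}{2}\right)^{2} = \frac{1}{4} \approx 0.25$)
$\left(\left(\left(-1 - 2\right) - G{\left(-5 \right)}\right) - 21\right) L = \left(\left(\left(-1 - 2\right) - 1\right) - 21\right) \frac{1}{4} = \left(\left(-3 - 1\right) - 21\right) \frac{1}{4} = \left(-4 - 21\right) \frac{1}{4} = \left(-25\right) \frac{1}{4} = - \frac{25}{4}$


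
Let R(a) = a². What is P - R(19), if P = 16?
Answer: -345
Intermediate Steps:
P - R(19) = 16 - 1*19² = 16 - 1*361 = 16 - 361 = -345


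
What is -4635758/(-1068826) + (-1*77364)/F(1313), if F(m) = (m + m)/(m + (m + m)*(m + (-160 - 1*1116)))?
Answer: -1550409957071/534413 ≈ -2.9011e+6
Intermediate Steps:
F(m) = 2*m/(m + 2*m*(-1276 + m)) (F(m) = (2*m)/(m + (2*m)*(m + (-160 - 1116))) = (2*m)/(m + (2*m)*(m - 1276)) = (2*m)/(m + (2*m)*(-1276 + m)) = (2*m)/(m + 2*m*(-1276 + m)) = 2*m/(m + 2*m*(-1276 + m)))
-4635758/(-1068826) + (-1*77364)/F(1313) = -4635758/(-1068826) + (-1*77364)/((2/(-2551 + 2*1313))) = -4635758*(-1/1068826) - 77364/(2/(-2551 + 2626)) = 2317879/534413 - 77364/(2/75) = 2317879/534413 - 77364/(2*(1/75)) = 2317879/534413 - 77364/2/75 = 2317879/534413 - 77364*75/2 = 2317879/534413 - 2901150 = -1550409957071/534413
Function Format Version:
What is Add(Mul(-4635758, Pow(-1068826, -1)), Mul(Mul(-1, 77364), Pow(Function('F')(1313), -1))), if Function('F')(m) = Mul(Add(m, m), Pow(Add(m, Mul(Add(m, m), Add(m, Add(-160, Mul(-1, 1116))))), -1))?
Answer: Rational(-1550409957071, 534413) ≈ -2.9011e+6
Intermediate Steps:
Function('F')(m) = Mul(2, m, Pow(Add(m, Mul(2, m, Add(-1276, m))), -1)) (Function('F')(m) = Mul(Mul(2, m), Pow(Add(m, Mul(Mul(2, m), Add(m, Add(-160, -1116)))), -1)) = Mul(Mul(2, m), Pow(Add(m, Mul(Mul(2, m), Add(m, -1276))), -1)) = Mul(Mul(2, m), Pow(Add(m, Mul(Mul(2, m), Add(-1276, m))), -1)) = Mul(Mul(2, m), Pow(Add(m, Mul(2, m, Add(-1276, m))), -1)) = Mul(2, m, Pow(Add(m, Mul(2, m, Add(-1276, m))), -1)))
Add(Mul(-4635758, Pow(-1068826, -1)), Mul(Mul(-1, 77364), Pow(Function('F')(1313), -1))) = Add(Mul(-4635758, Pow(-1068826, -1)), Mul(Mul(-1, 77364), Pow(Mul(2, Pow(Add(-2551, Mul(2, 1313)), -1)), -1))) = Add(Mul(-4635758, Rational(-1, 1068826)), Mul(-77364, Pow(Mul(2, Pow(Add(-2551, 2626), -1)), -1))) = Add(Rational(2317879, 534413), Mul(-77364, Pow(Mul(2, Pow(75, -1)), -1))) = Add(Rational(2317879, 534413), Mul(-77364, Pow(Mul(2, Rational(1, 75)), -1))) = Add(Rational(2317879, 534413), Mul(-77364, Pow(Rational(2, 75), -1))) = Add(Rational(2317879, 534413), Mul(-77364, Rational(75, 2))) = Add(Rational(2317879, 534413), -2901150) = Rational(-1550409957071, 534413)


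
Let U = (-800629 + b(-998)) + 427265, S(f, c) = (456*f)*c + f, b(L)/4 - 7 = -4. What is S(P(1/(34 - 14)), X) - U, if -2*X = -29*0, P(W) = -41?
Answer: 373311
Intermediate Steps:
b(L) = 12 (b(L) = 28 + 4*(-4) = 28 - 16 = 12)
X = 0 (X = -(-29)*0/2 = -½*0 = 0)
S(f, c) = f + 456*c*f (S(f, c) = 456*c*f + f = f + 456*c*f)
U = -373352 (U = (-800629 + 12) + 427265 = -800617 + 427265 = -373352)
S(P(1/(34 - 14)), X) - U = -41*(1 + 456*0) - 1*(-373352) = -41*(1 + 0) + 373352 = -41*1 + 373352 = -41 + 373352 = 373311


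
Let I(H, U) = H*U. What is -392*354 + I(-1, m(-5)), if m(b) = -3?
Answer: -138765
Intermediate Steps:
-392*354 + I(-1, m(-5)) = -392*354 - 1*(-3) = -138768 + 3 = -138765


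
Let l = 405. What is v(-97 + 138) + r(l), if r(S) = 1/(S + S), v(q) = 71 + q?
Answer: 90721/810 ≈ 112.00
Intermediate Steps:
r(S) = 1/(2*S)
v(-97 + 138) + r(l) = (71 + (-97 + 138)) + (½)/405 = (71 + 41) + (½)*(1/405) = 112 + 1/810 = 90721/810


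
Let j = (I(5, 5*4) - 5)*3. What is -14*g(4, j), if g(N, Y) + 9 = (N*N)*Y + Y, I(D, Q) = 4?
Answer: 840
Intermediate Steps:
j = -3 (j = (4 - 5)*3 = -1*3 = -3)
g(N, Y) = -9 + Y + Y*N² (g(N, Y) = -9 + ((N*N)*Y + Y) = -9 + (N²*Y + Y) = -9 + (Y*N² + Y) = -9 + (Y + Y*N²) = -9 + Y + Y*N²)
-14*g(4, j) = -14*(-9 - 3 - 3*4²) = -14*(-9 - 3 - 3*16) = -14*(-9 - 3 - 48) = -14*(-60) = 840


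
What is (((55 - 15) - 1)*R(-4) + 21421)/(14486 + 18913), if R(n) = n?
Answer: 21265/33399 ≈ 0.63670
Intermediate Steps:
(((55 - 15) - 1)*R(-4) + 21421)/(14486 + 18913) = (((55 - 15) - 1)*(-4) + 21421)/(14486 + 18913) = ((40 - 1)*(-4) + 21421)/33399 = (39*(-4) + 21421)*(1/33399) = (-156 + 21421)*(1/33399) = 21265*(1/33399) = 21265/33399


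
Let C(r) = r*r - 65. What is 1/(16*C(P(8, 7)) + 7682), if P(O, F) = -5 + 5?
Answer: 1/6642 ≈ 0.00015056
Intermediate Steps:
P(O, F) = 0
C(r) = -65 + r**2 (C(r) = r**2 - 65 = -65 + r**2)
1/(16*C(P(8, 7)) + 7682) = 1/(16*(-65 + 0**2) + 7682) = 1/(16*(-65 + 0) + 7682) = 1/(16*(-65) + 7682) = 1/(-1040 + 7682) = 1/6642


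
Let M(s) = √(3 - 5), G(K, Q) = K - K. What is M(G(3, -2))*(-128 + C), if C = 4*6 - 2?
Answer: -106*I*√2 ≈ -149.91*I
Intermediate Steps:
G(K, Q) = 0
M(s) = I*√2 (M(s) = √(-2) = I*√2)
C = 22 (C = 24 - 2 = 22)
M(G(3, -2))*(-128 + C) = (I*√2)*(-128 + 22) = (I*√2)*(-106) = -106*I*√2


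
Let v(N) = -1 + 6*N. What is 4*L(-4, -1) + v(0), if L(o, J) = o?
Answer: -17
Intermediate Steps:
4*L(-4, -1) + v(0) = 4*(-4) + (-1 + 6*0) = -16 + (-1 + 0) = -16 - 1 = -17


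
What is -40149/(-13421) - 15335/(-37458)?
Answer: 1709712277/502723818 ≈ 3.4009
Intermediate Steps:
-40149/(-13421) - 15335/(-37458) = -40149*(-1/13421) - 15335*(-1/37458) = 40149/13421 + 15335/37458 = 1709712277/502723818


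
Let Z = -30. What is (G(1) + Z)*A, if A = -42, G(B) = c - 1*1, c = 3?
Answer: 1176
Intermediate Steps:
G(B) = 2 (G(B) = 3 - 1*1 = 3 - 1 = 2)
(G(1) + Z)*A = (2 - 30)*(-42) = -28*(-42) = 1176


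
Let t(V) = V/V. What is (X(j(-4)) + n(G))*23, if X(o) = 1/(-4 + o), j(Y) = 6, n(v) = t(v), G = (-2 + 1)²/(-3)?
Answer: 69/2 ≈ 34.500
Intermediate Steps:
t(V) = 1
G = -⅓ (G = (-1)²*(-⅓) = 1*(-⅓) = -⅓ ≈ -0.33333)
n(v) = 1
(X(j(-4)) + n(G))*23 = (1/(-4 + 6) + 1)*23 = (1/2 + 1)*23 = (½ + 1)*23 = (3/2)*23 = 69/2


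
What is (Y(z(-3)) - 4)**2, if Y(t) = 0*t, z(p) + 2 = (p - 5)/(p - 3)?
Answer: 16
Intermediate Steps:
z(p) = -2 + (-5 + p)/(-3 + p) (z(p) = -2 + (p - 5)/(p - 3) = -2 + (-5 + p)/(-3 + p))
Y(t) = 0
(Y(z(-3)) - 4)**2 = (0 - 4)**2 = (-4)**2 = 16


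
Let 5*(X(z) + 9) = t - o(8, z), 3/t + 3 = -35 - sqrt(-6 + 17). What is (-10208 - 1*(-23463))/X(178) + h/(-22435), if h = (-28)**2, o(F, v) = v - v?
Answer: -4573962856051/3111087090 - 66275*sqrt(11)/970698 ≈ -1470.4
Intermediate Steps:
t = 3/(-38 - sqrt(11)) (t = 3/(-3 + (-35 - sqrt(-6 + 17))) = 3/(-3 + (-35 - sqrt(11))) = 3/(-38 - sqrt(11)) ≈ -0.072610)
o(F, v) = 0
h = 784
X(z) = -64599/7165 + 3*sqrt(11)/7165 (X(z) = -9 + ((-114/1433 + 3*sqrt(11)/1433) - 1*0)/5 = -9 + ((-114/1433 + 3*sqrt(11)/1433) + 0)/5 = -9 + (-114/1433 + 3*sqrt(11)/1433)/5 = -9 + (-114/7165 + 3*sqrt(11)/7165) = -64599/7165 + 3*sqrt(11)/7165)
(-10208 - 1*(-23463))/X(178) + h/(-22435) = (-10208 - 1*(-23463))/(-64599/7165 + 3*sqrt(11)/7165) + 784/(-22435) = (-10208 + 23463)/(-64599/7165 + 3*sqrt(11)/7165) + 784*(-1/22435) = 13255/(-64599/7165 + 3*sqrt(11)/7165) - 112/3205 = -112/3205 + 13255/(-64599/7165 + 3*sqrt(11)/7165)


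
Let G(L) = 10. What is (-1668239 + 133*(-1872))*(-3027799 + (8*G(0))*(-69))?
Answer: 5815524686585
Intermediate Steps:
(-1668239 + 133*(-1872))*(-3027799 + (8*G(0))*(-69)) = (-1668239 + 133*(-1872))*(-3027799 + (8*10)*(-69)) = (-1668239 - 248976)*(-3027799 + 80*(-69)) = -1917215*(-3027799 - 5520) = -1917215*(-3033319) = 5815524686585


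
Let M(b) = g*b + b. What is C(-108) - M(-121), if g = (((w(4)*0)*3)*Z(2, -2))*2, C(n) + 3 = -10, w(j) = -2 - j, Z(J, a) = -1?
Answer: 108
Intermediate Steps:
C(n) = -13 (C(n) = -3 - 10 = -13)
g = 0 (g = ((((-2 - 1*4)*0)*3)*(-1))*2 = ((((-2 - 4)*0)*3)*(-1))*2 = ((-6*0*3)*(-1))*2 = ((0*3)*(-1))*2 = (0*(-1))*2 = 0*2 = 0)
M(b) = b (M(b) = 0*b + b = 0 + b = b)
C(-108) - M(-121) = -13 - 1*(-121) = -13 + 121 = 108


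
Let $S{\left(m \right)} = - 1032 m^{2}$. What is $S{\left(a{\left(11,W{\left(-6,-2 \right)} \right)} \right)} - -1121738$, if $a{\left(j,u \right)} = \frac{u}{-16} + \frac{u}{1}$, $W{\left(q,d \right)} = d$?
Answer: $\frac{8944879}{8} \approx 1.1181 \cdot 10^{6}$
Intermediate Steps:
$a{\left(j,u \right)} = \frac{15 u}{16}$ ($a{\left(j,u \right)} = u \left(- \frac{1}{16}\right) + u 1 = - \frac{u}{16} + u = \frac{15 u}{16}$)
$S{\left(a{\left(11,W{\left(-6,-2 \right)} \right)} \right)} - -1121738 = - 1032 \left(\frac{15}{16} \left(-2\right)\right)^{2} - -1121738 = - 1032 \left(- \frac{15}{8}\right)^{2} + 1121738 = \left(-1032\right) \frac{225}{64} + 1121738 = - \frac{29025}{8} + 1121738 = \frac{8944879}{8}$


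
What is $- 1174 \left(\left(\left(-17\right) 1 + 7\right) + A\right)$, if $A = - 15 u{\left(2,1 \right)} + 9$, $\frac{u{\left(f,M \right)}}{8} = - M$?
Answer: $-139706$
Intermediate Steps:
$u{\left(f,M \right)} = - 8 M$ ($u{\left(f,M \right)} = 8 \left(- M\right) = - 8 M$)
$A = 129$ ($A = - 15 \left(\left(-8\right) 1\right) + 9 = \left(-15\right) \left(-8\right) + 9 = 120 + 9 = 129$)
$- 1174 \left(\left(\left(-17\right) 1 + 7\right) + A\right) = - 1174 \left(\left(\left(-17\right) 1 + 7\right) + 129\right) = - 1174 \left(\left(-17 + 7\right) + 129\right) = - 1174 \left(-10 + 129\right) = \left(-1174\right) 119 = -139706$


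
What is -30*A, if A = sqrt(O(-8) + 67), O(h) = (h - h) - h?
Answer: -150*sqrt(3) ≈ -259.81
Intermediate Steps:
O(h) = -h (O(h) = 0 - h = -h)
A = 5*sqrt(3) (A = sqrt(-1*(-8) + 67) = sqrt(8 + 67) = sqrt(75) = 5*sqrt(3) ≈ 8.6602)
-30*A = -150*sqrt(3)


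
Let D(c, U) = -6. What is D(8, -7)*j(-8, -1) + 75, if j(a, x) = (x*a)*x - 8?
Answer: 171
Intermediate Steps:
j(a, x) = -8 + a*x**2 (j(a, x) = (a*x)*x - 8 = a*x**2 - 8 = -8 + a*x**2)
D(8, -7)*j(-8, -1) + 75 = -6*(-8 - 8*(-1)**2) + 75 = -6*(-8 - 8*1) + 75 = -6*(-8 - 8) + 75 = -6*(-16) + 75 = 96 + 75 = 171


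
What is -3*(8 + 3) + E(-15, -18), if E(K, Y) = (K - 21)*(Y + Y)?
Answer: 1263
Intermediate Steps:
E(K, Y) = 2*Y*(-21 + K) (E(K, Y) = (-21 + K)*(2*Y) = 2*Y*(-21 + K))
-3*(8 + 3) + E(-15, -18) = -3*(8 + 3) + 2*(-18)*(-21 - 15) = -3*11 + 2*(-18)*(-36) = -33 + 1296 = 1263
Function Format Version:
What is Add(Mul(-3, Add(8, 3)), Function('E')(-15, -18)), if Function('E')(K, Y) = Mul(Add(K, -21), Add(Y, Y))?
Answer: 1263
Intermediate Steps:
Function('E')(K, Y) = Mul(2, Y, Add(-21, K)) (Function('E')(K, Y) = Mul(Add(-21, K), Mul(2, Y)) = Mul(2, Y, Add(-21, K)))
Add(Mul(-3, Add(8, 3)), Function('E')(-15, -18)) = Add(Mul(-3, Add(8, 3)), Mul(2, -18, Add(-21, -15))) = Add(Mul(-3, 11), Mul(2, -18, -36)) = Add(-33, 1296) = 1263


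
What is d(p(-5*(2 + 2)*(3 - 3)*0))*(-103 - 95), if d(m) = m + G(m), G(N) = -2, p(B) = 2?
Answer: 0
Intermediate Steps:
d(m) = -2 + m (d(m) = m - 2 = -2 + m)
d(p(-5*(2 + 2)*(3 - 3)*0))*(-103 - 95) = (-2 + 2)*(-103 - 95) = 0*(-198) = 0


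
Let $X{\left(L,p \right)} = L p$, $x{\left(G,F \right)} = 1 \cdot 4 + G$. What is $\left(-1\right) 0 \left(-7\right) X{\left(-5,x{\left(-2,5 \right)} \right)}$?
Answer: $0$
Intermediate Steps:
$x{\left(G,F \right)} = 4 + G$
$\left(-1\right) 0 \left(-7\right) X{\left(-5,x{\left(-2,5 \right)} \right)} = \left(-1\right) 0 \left(-7\right) \left(- 5 \left(4 - 2\right)\right) = 0 \left(-7\right) \left(\left(-5\right) 2\right) = 0 \left(-10\right) = 0$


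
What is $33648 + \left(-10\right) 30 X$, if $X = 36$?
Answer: $22848$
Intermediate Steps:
$33648 + \left(-10\right) 30 X = 33648 + \left(-10\right) 30 \cdot 36 = 33648 - 10800 = 22848$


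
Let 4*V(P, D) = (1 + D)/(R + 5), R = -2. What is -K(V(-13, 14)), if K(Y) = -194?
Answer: 194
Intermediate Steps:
V(P, D) = 1/12 + D/12 (V(P, D) = ((1 + D)/(-2 + 5))/4 = ((1 + D)/3)/4 = ((1 + D)*(⅓))/4 = (⅓ + D/3)/4 = 1/12 + D/12)
-K(V(-13, 14)) = -1*(-194) = 194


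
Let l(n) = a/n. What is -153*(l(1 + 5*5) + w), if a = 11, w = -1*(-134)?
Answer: -534735/26 ≈ -20567.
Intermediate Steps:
w = 134
l(n) = 11/n
-153*(l(1 + 5*5) + w) = -153*(11/(1 + 5*5) + 134) = -153*(11/(1 + 25) + 134) = -153*(11/26 + 134) = -153*3495/26 = -534735/26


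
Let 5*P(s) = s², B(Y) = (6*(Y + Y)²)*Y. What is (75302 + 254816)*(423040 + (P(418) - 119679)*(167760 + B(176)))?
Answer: -18323298059070686752/5 ≈ -3.6647e+18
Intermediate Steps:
B(Y) = 24*Y³ (B(Y) = (6*(2*Y)²)*Y = (6*(4*Y²))*Y = (24*Y²)*Y = 24*Y³)
P(s) = s²/5
(75302 + 254816)*(423040 + (P(418) - 119679)*(167760 + B(176))) = (75302 + 254816)*(423040 + ((⅕)*418² - 119679)*(167760 + 24*176³)) = 330118*(423040 + ((⅕)*174724 - 119679)*(167760 + 24*5451776)) = 330118*(423040 + (174724/5 - 119679)*(167760 + 130842624)) = 330118*(423040 - 423671/5*131010384) = 330118*(423040 - 55505300399664/5) = 330118*(-55505298284464/5) = -18323298059070686752/5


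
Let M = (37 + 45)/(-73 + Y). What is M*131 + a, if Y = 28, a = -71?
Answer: -13937/45 ≈ -309.71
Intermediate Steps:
M = -82/45 (M = (37 + 45)/(-73 + 28) = 82/(-45) = 82*(-1/45) = -82/45 ≈ -1.8222)
M*131 + a = -82/45*131 - 71 = -10742/45 - 71 = -13937/45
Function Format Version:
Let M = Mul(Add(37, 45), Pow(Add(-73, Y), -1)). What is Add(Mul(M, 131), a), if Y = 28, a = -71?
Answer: Rational(-13937, 45) ≈ -309.71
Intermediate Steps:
M = Rational(-82, 45) (M = Mul(Add(37, 45), Pow(Add(-73, 28), -1)) = Mul(82, Pow(-45, -1)) = Mul(82, Rational(-1, 45)) = Rational(-82, 45) ≈ -1.8222)
Add(Mul(M, 131), a) = Add(Mul(Rational(-82, 45), 131), -71) = Add(Rational(-10742, 45), -71) = Rational(-13937, 45)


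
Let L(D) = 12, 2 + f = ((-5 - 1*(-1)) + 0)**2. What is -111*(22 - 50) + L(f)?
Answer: 3120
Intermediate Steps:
f = 14 (f = -2 + ((-5 - 1*(-1)) + 0)**2 = -2 + ((-5 + 1) + 0)**2 = -2 + (-4 + 0)**2 = -2 + (-4)**2 = -2 + 16 = 14)
-111*(22 - 50) + L(f) = -111*(22 - 50) + 12 = -111*(-28) + 12 = 3108 + 12 = 3120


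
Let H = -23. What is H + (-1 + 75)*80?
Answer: 5897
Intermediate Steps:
H + (-1 + 75)*80 = -23 + (-1 + 75)*80 = -23 + 74*80 = -23 + 5920 = 5897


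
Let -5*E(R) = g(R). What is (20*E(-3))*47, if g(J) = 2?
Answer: -376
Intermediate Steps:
E(R) = -⅖ (E(R) = -⅕*2 = -⅖)
(20*E(-3))*47 = (20*(-⅖))*47 = -8*47 = -376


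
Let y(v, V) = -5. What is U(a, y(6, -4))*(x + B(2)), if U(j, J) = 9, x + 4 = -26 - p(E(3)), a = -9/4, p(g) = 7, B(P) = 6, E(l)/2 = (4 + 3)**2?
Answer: -279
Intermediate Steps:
E(l) = 98 (E(l) = 2*(4 + 3)**2 = 2*7**2 = 2*49 = 98)
a = -9/4 (a = -9*1/4 = -9/4 ≈ -2.2500)
x = -37 (x = -4 + (-26 - 1*7) = -4 + (-26 - 7) = -4 - 33 = -37)
U(a, y(6, -4))*(x + B(2)) = 9*(-37 + 6) = 9*(-31) = -279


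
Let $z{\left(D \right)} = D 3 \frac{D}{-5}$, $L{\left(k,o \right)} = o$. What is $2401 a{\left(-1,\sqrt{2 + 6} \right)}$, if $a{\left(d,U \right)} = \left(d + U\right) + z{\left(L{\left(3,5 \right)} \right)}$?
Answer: $-38416 + 4802 \sqrt{2} \approx -31625.0$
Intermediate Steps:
$z{\left(D \right)} = - \frac{3 D^{2}}{5}$ ($z{\left(D \right)} = 3 D D \left(- \frac{1}{5}\right) = 3 D \left(- \frac{D}{5}\right) = - \frac{3 D^{2}}{5}$)
$a{\left(d,U \right)} = -15 + U + d$ ($a{\left(d,U \right)} = \left(d + U\right) - \frac{3 \cdot 5^{2}}{5} = \left(U + d\right) - 15 = -15 + U + d$)
$2401 a{\left(-1,\sqrt{2 + 6} \right)} = 2401 \left(-15 + \sqrt{2 + 6} - 1\right) = 2401 \left(-15 + \sqrt{8} - 1\right) = 2401 \left(-15 + 2 \sqrt{2} - 1\right) = 2401 \left(-16 + 2 \sqrt{2}\right) = -38416 + 4802 \sqrt{2}$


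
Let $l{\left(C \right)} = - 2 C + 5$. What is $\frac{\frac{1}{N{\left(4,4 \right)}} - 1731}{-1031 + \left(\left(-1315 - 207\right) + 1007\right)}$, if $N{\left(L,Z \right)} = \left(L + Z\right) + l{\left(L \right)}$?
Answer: $\frac{4327}{3865} \approx 1.1195$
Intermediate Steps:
$l{\left(C \right)} = 5 - 2 C$
$N{\left(L,Z \right)} = 5 + Z - L$ ($N{\left(L,Z \right)} = \left(L + Z\right) - \left(-5 + 2 L\right) = 5 + Z - L$)
$\frac{\frac{1}{N{\left(4,4 \right)}} - 1731}{-1031 + \left(\left(-1315 - 207\right) + 1007\right)} = \frac{\frac{1}{5 + 4 - 4} - 1731}{-1031 + \left(\left(-1315 - 207\right) + 1007\right)} = \frac{\frac{1}{5 + 4 - 4} - 1731}{-1031 + \left(-1522 + 1007\right)} = \frac{\frac{1}{5} - 1731}{-1031 - 515} = \frac{\frac{1}{5} - 1731}{-1546} = \left(- \frac{8654}{5}\right) \left(- \frac{1}{1546}\right) = \frac{4327}{3865}$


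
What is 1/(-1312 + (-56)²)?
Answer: 1/1824 ≈ 0.00054825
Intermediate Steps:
1/(-1312 + (-56)²) = 1/(-1312 + 3136) = 1/1824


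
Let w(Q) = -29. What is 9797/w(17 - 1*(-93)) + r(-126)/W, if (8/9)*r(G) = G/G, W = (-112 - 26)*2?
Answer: -7210679/21344 ≈ -337.83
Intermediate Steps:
W = -276 (W = -138*2 = -276)
r(G) = 9/8 (r(G) = 9*(G/G)/8 = (9/8)*1 = 9/8)
9797/w(17 - 1*(-93)) + r(-126)/W = 9797/(-29) + (9/8)/(-276) = 9797*(-1/29) + (9/8)*(-1/276) = -9797/29 - 3/736 = -7210679/21344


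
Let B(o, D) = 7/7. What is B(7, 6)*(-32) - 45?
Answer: -77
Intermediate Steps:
B(o, D) = 1 (B(o, D) = 7*(⅐) = 1)
B(7, 6)*(-32) - 45 = 1*(-32) - 45 = -32 - 45 = -77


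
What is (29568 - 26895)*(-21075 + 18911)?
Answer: -5784372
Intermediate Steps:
(29568 - 26895)*(-21075 + 18911) = 2673*(-2164) = -5784372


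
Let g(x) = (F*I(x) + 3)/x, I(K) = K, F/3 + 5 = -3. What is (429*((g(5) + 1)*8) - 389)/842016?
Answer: -386329/4210080 ≈ -0.091763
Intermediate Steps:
F = -24 (F = -15 + 3*(-3) = -15 - 9 = -24)
g(x) = (3 - 24*x)/x (g(x) = (-24*x + 3)/x = (3 - 24*x)/x)
(429*((g(5) + 1)*8) - 389)/842016 = (429*(((-24 + 3/5) + 1)*8) - 389)/842016 = (429*(((-24 + 3*(1/5)) + 1)*8) - 389)*(1/842016) = (429*(((-24 + 3/5) + 1)*8) - 389)*(1/842016) = (429*((-117/5 + 1)*8) - 389)*(1/842016) = (429*(-112/5*8) - 389)*(1/842016) = (429*(-896/5) - 389)*(1/842016) = (-384384/5 - 389)*(1/842016) = -386329/5*1/842016 = -386329/4210080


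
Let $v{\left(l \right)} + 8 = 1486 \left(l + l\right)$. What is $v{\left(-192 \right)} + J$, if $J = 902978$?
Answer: $332346$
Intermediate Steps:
$v{\left(l \right)} = -8 + 2972 l$ ($v{\left(l \right)} = -8 + 1486 \left(l + l\right) = -8 + 1486 \cdot 2 l = -8 + 2972 l$)
$v{\left(-192 \right)} + J = \left(-8 + 2972 \left(-192\right)\right) + 902978 = \left(-8 - 570624\right) + 902978 = -570632 + 902978 = 332346$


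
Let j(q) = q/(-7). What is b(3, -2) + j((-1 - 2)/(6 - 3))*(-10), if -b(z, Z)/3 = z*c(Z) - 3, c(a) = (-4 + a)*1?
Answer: 431/7 ≈ 61.571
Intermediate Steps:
c(a) = -4 + a
b(z, Z) = 9 - 3*z*(-4 + Z) (b(z, Z) = -3*(z*(-4 + Z) - 3) = -3*(-3 + z*(-4 + Z)) = 9 - 3*z*(-4 + Z))
j(q) = -q/7 (j(q) = q*(-1/7) = -q/7)
b(3, -2) + j((-1 - 2)/(6 - 3))*(-10) = (9 - 3*3*(-4 - 2)) - (-1 - 2)/(7*(6 - 3))*(-10) = (9 - 3*3*(-6)) - (-3)/(7*3)*(-10) = (9 + 54) - (-3)/(7*3)*(-10) = 63 - 1/7*(-1)*(-10) = 63 + (1/7)*(-10) = 63 - 10/7 = 431/7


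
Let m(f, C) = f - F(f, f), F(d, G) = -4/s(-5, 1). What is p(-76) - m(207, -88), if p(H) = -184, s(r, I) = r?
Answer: -1951/5 ≈ -390.20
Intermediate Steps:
F(d, G) = 4/5 (F(d, G) = -4/(-5) = -4*(-1/5) = 4/5)
m(f, C) = -4/5 + f (m(f, C) = f - 1*4/5 = f - 4/5 = -4/5 + f)
p(-76) - m(207, -88) = -184 - (-4/5 + 207) = -184 - 1*1031/5 = -184 - 1031/5 = -1951/5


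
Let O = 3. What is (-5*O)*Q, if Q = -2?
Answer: 30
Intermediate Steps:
(-5*O)*Q = -5*3*(-2) = -15*(-2) = 30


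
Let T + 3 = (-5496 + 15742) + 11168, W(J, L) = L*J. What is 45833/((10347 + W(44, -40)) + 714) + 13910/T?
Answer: 85439021/15318747 ≈ 5.5774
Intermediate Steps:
W(J, L) = J*L
T = 21411 (T = -3 + ((-5496 + 15742) + 11168) = -3 + (10246 + 11168) = -3 + 21414 = 21411)
45833/((10347 + W(44, -40)) + 714) + 13910/T = 45833/((10347 + 44*(-40)) + 714) + 13910/21411 = 45833/((10347 - 1760) + 714) + 13910*(1/21411) = 45833/(8587 + 714) + 1070/1647 = 45833/9301 + 1070/1647 = 85439021/15318747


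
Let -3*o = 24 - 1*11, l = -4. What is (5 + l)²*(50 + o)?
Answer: 137/3 ≈ 45.667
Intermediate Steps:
o = -13/3 (o = -(24 - 1*11)/3 = -(24 - 11)/3 = -⅓*13 = -13/3 ≈ -4.3333)
(5 + l)²*(50 + o) = (5 - 4)²*(50 - 13/3) = 1²*(137/3) = 1*(137/3) = 137/3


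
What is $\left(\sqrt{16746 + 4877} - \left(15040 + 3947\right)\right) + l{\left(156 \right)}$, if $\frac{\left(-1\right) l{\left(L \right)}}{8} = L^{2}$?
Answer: $-213675 + \sqrt{21623} \approx -2.1353 \cdot 10^{5}$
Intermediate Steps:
$l{\left(L \right)} = - 8 L^{2}$
$\left(\sqrt{16746 + 4877} - \left(15040 + 3947\right)\right) + l{\left(156 \right)} = \left(\sqrt{16746 + 4877} - \left(15040 + 3947\right)\right) - 8 \cdot 156^{2} = \left(\sqrt{21623} - 18987\right) - 194688 = \left(-18987 + \sqrt{21623}\right) - 194688 = -213675 + \sqrt{21623}$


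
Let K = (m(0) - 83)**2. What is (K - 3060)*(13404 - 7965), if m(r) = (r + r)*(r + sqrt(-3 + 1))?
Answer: 20825931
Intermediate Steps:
m(r) = 2*r*(r + I*sqrt(2)) (m(r) = (2*r)*(r + sqrt(-2)) = (2*r)*(r + I*sqrt(2)) = 2*r*(r + I*sqrt(2)))
K = 6889 (K = (2*0*(0 + I*sqrt(2)) - 83)**2 = (2*0*(I*sqrt(2)) - 83)**2 = (0 - 83)**2 = (-83)**2 = 6889)
(K - 3060)*(13404 - 7965) = (6889 - 3060)*(13404 - 7965) = 3829*5439 = 20825931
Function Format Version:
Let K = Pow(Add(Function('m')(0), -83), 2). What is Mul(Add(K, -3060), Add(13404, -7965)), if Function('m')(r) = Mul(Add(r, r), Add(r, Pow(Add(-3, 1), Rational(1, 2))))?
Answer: 20825931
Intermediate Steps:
Function('m')(r) = Mul(2, r, Add(r, Mul(I, Pow(2, Rational(1, 2))))) (Function('m')(r) = Mul(Mul(2, r), Add(r, Pow(-2, Rational(1, 2)))) = Mul(Mul(2, r), Add(r, Mul(I, Pow(2, Rational(1, 2))))) = Mul(2, r, Add(r, Mul(I, Pow(2, Rational(1, 2))))))
K = 6889 (K = Pow(Add(Mul(2, 0, Add(0, Mul(I, Pow(2, Rational(1, 2))))), -83), 2) = Pow(Add(Mul(2, 0, Mul(I, Pow(2, Rational(1, 2)))), -83), 2) = Pow(Add(0, -83), 2) = Pow(-83, 2) = 6889)
Mul(Add(K, -3060), Add(13404, -7965)) = Mul(Add(6889, -3060), Add(13404, -7965)) = Mul(3829, 5439) = 20825931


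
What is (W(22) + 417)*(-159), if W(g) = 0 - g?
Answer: -62805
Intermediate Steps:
W(g) = -g
(W(22) + 417)*(-159) = (-1*22 + 417)*(-159) = (-22 + 417)*(-159) = 395*(-159) = -62805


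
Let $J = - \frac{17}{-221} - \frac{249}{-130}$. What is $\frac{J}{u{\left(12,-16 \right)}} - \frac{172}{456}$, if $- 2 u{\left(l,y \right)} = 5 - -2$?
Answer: $- \frac{7013}{7410} \approx -0.94642$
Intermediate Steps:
$J = \frac{259}{130}$ ($J = \left(-17\right) \left(- \frac{1}{221}\right) - - \frac{249}{130} = \frac{1}{13} + \frac{249}{130} = \frac{259}{130} \approx 1.9923$)
$u{\left(l,y \right)} = - \frac{7}{2}$ ($u{\left(l,y \right)} = - \frac{5 - -2}{2} = - \frac{5 + 2}{2} = \left(- \frac{1}{2}\right) 7 = - \frac{7}{2}$)
$\frac{J}{u{\left(12,-16 \right)}} - \frac{172}{456} = \frac{259}{130 \left(- \frac{7}{2}\right)} - \frac{172}{456} = \frac{259}{130} \left(- \frac{2}{7}\right) - \frac{43}{114} = - \frac{37}{65} - \frac{43}{114} = - \frac{7013}{7410}$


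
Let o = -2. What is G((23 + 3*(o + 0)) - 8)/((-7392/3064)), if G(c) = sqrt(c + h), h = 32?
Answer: -383*sqrt(41)/924 ≈ -2.6541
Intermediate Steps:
G(c) = sqrt(32 + c) (G(c) = sqrt(c + 32) = sqrt(32 + c))
G((23 + 3*(o + 0)) - 8)/((-7392/3064)) = sqrt(32 + ((23 + 3*(-2 + 0)) - 8))/((-7392/3064)) = sqrt(32 + ((23 + 3*(-2)) - 8))/((-7392*1/3064)) = sqrt(32 + ((23 - 6) - 8))/(-924/383) = sqrt(32 + (17 - 8))*(-383/924) = sqrt(32 + 9)*(-383/924) = sqrt(41)*(-383/924) = -383*sqrt(41)/924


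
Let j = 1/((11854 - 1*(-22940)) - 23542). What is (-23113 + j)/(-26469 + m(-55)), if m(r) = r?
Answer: 260067475/298448048 ≈ 0.87140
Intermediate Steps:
j = 1/11252 (j = 1/((11854 + 22940) - 23542) = 1/(34794 - 23542) = 1/11252 ≈ 8.8873e-5)
(-23113 + j)/(-26469 + m(-55)) = (-23113 + 1/11252)/(-26469 - 55) = -260067475/11252/(-26524) = -260067475/11252*(-1/26524) = 260067475/298448048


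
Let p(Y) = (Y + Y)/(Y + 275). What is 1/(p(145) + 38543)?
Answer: 42/1618835 ≈ 2.5945e-5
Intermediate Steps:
p(Y) = 2*Y/(275 + Y) (p(Y) = (2*Y)/(275 + Y) = 2*Y/(275 + Y))
1/(p(145) + 38543) = 1/(2*145/(275 + 145) + 38543) = 1/(2*145/420 + 38543) = 1/(2*145*(1/420) + 38543) = 1/(29/42 + 38543) = 1/(1618835/42) = 42/1618835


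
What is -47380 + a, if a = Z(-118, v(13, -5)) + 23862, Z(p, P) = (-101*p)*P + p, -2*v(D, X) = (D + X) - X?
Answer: -101103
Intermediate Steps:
v(D, X) = -D/2 (v(D, X) = -((D + X) - X)/2 = -D/2)
Z(p, P) = p - 101*P*p (Z(p, P) = -101*P*p + p = p - 101*P*p)
a = -53723 (a = -118*(1 - (-101)*13/2) + 23862 = -118*(1 - 101*(-13/2)) + 23862 = -118*(1 + 1313/2) + 23862 = -118*1315/2 + 23862 = -77585 + 23862 = -53723)
-47380 + a = -47380 - 53723 = -101103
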